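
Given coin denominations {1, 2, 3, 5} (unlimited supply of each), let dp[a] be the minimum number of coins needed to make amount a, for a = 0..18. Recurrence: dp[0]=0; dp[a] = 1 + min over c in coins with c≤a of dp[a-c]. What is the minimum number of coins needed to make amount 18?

4

 a  0  1  2  3  4  5  6  7  8  9 10 11 12 13 14 15 16 17 18
dp  0  1  1  1  2  1  2  2  2  3  2  3  3  3  4  3  4  4  4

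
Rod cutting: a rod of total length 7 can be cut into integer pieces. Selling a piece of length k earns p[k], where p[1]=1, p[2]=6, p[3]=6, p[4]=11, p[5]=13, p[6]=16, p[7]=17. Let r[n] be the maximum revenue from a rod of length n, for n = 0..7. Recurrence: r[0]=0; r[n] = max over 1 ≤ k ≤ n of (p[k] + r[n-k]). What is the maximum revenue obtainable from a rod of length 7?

19

   n    0    1    2    3    4    5    6    7
r[n]    0    1    6    7   12   13   18   19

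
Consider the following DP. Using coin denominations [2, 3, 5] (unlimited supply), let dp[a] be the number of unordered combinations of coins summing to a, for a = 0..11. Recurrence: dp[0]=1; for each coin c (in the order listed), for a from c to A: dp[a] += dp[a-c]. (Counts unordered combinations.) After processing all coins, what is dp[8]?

3

after  coin     0     1     2     3     4     5     6     7     8     9    10    11
          2     1     0     1     0     1     0     1     0     1     0     1     0
          3     1     0     1     1     1     1     2     1     2     2     2     2
          5     1     0     1     1     1     2     2     2     3     3     4     4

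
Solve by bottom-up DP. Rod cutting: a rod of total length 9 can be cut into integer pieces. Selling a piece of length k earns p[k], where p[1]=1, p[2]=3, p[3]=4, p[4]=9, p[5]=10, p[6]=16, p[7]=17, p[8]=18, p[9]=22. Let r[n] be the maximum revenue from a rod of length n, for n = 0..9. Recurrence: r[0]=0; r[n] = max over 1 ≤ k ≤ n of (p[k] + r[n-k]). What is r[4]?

9

   n    0    1    2    3    4    5    6    7    8    9
r[n]    0    1    3    4    9   10   16   17   19   22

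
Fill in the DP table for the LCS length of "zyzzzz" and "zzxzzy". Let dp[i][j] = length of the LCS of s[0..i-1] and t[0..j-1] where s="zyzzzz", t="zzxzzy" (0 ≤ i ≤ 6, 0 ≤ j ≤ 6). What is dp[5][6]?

   ''  z  z  x  z  z  y
''  0  0  0  0  0  0  0
 z  0  1  1  1  1  1  1
 y  0  1  1  1  1  1  2
 z  0  1  2  2  2  2  2
 z  0  1  2  2  3  3  3
 z  0  1  2  2  3  4  4
 z  0  1  2  2  3  4  4

4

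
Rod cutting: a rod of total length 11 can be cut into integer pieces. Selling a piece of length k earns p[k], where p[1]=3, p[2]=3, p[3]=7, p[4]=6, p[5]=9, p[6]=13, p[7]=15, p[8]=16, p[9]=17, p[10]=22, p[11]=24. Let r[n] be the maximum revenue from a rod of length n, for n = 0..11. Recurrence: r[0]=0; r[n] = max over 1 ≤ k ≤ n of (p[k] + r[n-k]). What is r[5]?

   n    0    1    2    3    4    5    6    7    8    9   10   11
r[n]    0    3    6    9   12   15   18   21   24   27   30   33

15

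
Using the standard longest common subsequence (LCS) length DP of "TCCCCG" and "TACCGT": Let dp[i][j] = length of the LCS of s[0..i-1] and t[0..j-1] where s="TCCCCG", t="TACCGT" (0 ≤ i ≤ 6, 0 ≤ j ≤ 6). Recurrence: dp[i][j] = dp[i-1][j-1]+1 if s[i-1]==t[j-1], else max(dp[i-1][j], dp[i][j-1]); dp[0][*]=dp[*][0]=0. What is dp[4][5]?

   ''  T  A  C  C  G  T
''  0  0  0  0  0  0  0
 T  0  1  1  1  1  1  1
 C  0  1  1  2  2  2  2
 C  0  1  1  2  3  3  3
 C  0  1  1  2  3  3  3
 C  0  1  1  2  3  3  3
 G  0  1  1  2  3  4  4

3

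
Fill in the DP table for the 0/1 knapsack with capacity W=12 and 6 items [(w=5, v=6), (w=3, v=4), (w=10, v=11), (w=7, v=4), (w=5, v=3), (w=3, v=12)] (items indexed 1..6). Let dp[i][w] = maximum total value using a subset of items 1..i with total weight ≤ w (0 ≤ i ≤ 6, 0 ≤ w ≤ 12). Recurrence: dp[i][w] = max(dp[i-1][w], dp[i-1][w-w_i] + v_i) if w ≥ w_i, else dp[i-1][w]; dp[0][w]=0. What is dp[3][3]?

4

i\w   0   1   2   3   4   5   6   7   8   9  10  11  12
  0   0   0   0   0   0   0   0   0   0   0   0   0   0
  1   0   0   0   0   0   6   6   6   6   6   6   6   6
  2   0   0   0   4   4   6   6   6  10  10  10  10  10
  3   0   0   0   4   4   6   6   6  10  10  11  11  11
  4   0   0   0   4   4   6   6   6  10  10  11  11  11
  5   0   0   0   4   4   6   6   6  10  10  11  11  11
  6   0   0   0  12  12  12  16  16  18  18  18  22  22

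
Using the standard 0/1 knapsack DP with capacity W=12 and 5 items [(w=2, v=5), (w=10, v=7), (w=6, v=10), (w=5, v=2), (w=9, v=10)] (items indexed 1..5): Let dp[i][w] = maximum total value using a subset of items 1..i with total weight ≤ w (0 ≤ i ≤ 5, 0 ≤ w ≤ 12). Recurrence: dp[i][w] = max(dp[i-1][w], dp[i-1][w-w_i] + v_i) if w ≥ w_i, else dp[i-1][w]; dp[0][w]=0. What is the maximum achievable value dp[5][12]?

15

i\w   0   1   2   3   4   5   6   7   8   9  10  11  12
  0   0   0   0   0   0   0   0   0   0   0   0   0   0
  1   0   0   5   5   5   5   5   5   5   5   5   5   5
  2   0   0   5   5   5   5   5   5   5   5   7   7  12
  3   0   0   5   5   5   5  10  10  15  15  15  15  15
  4   0   0   5   5   5   5  10  10  15  15  15  15  15
  5   0   0   5   5   5   5  10  10  15  15  15  15  15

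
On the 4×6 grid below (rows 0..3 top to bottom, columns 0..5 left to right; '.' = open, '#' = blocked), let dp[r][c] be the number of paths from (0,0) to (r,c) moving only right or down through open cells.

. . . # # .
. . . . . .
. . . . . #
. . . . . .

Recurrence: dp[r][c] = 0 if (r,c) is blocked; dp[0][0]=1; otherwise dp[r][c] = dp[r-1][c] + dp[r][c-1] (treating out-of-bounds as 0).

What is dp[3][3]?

19

r\c   0   1   2   3   4   5
  0   1   1   1   0   0   0
  1   1   2   3   3   3   3
  2   1   3   6   9  12   0
  3   1   4  10  19  31  31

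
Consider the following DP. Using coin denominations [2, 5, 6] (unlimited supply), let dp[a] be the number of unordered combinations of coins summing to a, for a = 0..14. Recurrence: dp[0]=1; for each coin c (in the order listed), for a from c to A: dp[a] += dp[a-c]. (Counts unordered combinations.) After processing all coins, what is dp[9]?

1

after  coin     0     1     2     3     4     5     6     7     8     9    10    11    12    13    14
          2     1     0     1     0     1     0     1     0     1     0     1     0     1     0     1
          5     1     0     1     0     1     1     1     1     1     1     2     1     2     1     2
          6     1     0     1     0     1     1     2     1     2     1     3     2     4     2     4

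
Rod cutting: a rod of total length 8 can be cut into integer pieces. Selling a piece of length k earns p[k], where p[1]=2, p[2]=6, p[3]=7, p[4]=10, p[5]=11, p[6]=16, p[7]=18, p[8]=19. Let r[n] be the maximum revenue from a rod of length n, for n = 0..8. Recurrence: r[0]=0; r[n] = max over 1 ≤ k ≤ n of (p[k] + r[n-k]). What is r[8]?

   n    0    1    2    3    4    5    6    7    8
r[n]    0    2    6    8   12   14   18   20   24

24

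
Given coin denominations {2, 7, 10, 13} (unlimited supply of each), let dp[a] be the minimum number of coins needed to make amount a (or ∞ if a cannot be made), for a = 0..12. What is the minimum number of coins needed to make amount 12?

2

 a  0  1  2  3  4  5  6  7  8  9 10 11 12
dp  0  -  1  -  2  -  3  1  4  2  1  3  2
(- denotes ∞ / unreachable)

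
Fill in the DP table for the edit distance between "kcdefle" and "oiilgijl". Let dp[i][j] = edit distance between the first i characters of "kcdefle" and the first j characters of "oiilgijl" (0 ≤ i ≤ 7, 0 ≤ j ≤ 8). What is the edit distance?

   ''  o  i  i  l  g  i  j  l
''  0  1  2  3  4  5  6  7  8
 k  1  1  2  3  4  5  6  7  8
 c  2  2  2  3  4  5  6  7  8
 d  3  3  3  3  4  5  6  7  8
 e  4  4  4  4  4  5  6  7  8
 f  5  5  5  5  5  5  6  7  8
 l  6  6  6  6  5  6  6  7  7
 e  7  7  7  7  6  6  7  7  8

8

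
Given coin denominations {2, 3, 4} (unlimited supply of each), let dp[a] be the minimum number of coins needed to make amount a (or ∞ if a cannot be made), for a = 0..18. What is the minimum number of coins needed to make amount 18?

 a  0  1  2  3  4  5  6  7  8  9 10 11 12 13 14 15 16 17 18
dp  0  -  1  1  1  2  2  2  2  3  3  3  3  4  4  4  4  5  5
(- denotes ∞ / unreachable)

5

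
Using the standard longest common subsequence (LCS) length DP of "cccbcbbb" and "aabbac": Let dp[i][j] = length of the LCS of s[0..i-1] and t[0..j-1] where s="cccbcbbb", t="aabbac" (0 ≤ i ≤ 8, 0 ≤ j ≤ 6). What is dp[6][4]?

   ''  a  a  b  b  a  c
''  0  0  0  0  0  0  0
 c  0  0  0  0  0  0  1
 c  0  0  0  0  0  0  1
 c  0  0  0  0  0  0  1
 b  0  0  0  1  1  1  1
 c  0  0  0  1  1  1  2
 b  0  0  0  1  2  2  2
 b  0  0  0  1  2  2  2
 b  0  0  0  1  2  2  2

2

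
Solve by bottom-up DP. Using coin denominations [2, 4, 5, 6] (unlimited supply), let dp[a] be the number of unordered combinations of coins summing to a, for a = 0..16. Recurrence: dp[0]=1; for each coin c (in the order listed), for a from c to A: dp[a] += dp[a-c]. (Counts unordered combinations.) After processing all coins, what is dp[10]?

6

after  coin     0     1     2     3     4     5     6     7     8     9    10    11    12    13    14    15    16
          2     1     0     1     0     1     0     1     0     1     0     1     0     1     0     1     0     1
          4     1     0     1     0     2     0     2     0     3     0     3     0     4     0     4     0     5
          5     1     0     1     0     2     1     2     1     3     2     4     2     5     3     6     4     7
          6     1     0     1     0     2     1     3     1     4     2     6     3     8     4    10     6    13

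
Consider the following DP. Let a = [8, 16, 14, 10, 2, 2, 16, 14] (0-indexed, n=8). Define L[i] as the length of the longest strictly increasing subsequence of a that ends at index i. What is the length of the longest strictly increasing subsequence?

   i    0    1    2    3    4    5    6    7
a[i]    8   16   14   10    2    2   16   14
L[i]    1    2    2    2    1    1    3    3

3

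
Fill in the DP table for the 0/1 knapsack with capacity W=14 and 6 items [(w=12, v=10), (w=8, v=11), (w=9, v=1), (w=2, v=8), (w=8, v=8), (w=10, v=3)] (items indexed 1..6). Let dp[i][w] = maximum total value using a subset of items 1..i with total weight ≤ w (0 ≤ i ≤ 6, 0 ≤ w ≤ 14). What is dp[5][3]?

8

i\w   0   1   2   3   4   5   6   7   8   9  10  11  12  13  14
  0   0   0   0   0   0   0   0   0   0   0   0   0   0   0   0
  1   0   0   0   0   0   0   0   0   0   0   0   0  10  10  10
  2   0   0   0   0   0   0   0   0  11  11  11  11  11  11  11
  3   0   0   0   0   0   0   0   0  11  11  11  11  11  11  11
  4   0   0   8   8   8   8   8   8  11  11  19  19  19  19  19
  5   0   0   8   8   8   8   8   8  11  11  19  19  19  19  19
  6   0   0   8   8   8   8   8   8  11  11  19  19  19  19  19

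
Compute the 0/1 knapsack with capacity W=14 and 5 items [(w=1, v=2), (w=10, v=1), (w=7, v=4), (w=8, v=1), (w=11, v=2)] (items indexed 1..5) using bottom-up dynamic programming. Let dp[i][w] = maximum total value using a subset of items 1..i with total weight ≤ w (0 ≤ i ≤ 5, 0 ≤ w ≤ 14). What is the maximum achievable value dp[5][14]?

i\w   0   1   2   3   4   5   6   7   8   9  10  11  12  13  14
  0   0   0   0   0   0   0   0   0   0   0   0   0   0   0   0
  1   0   2   2   2   2   2   2   2   2   2   2   2   2   2   2
  2   0   2   2   2   2   2   2   2   2   2   2   3   3   3   3
  3   0   2   2   2   2   2   2   4   6   6   6   6   6   6   6
  4   0   2   2   2   2   2   2   4   6   6   6   6   6   6   6
  5   0   2   2   2   2   2   2   4   6   6   6   6   6   6   6

6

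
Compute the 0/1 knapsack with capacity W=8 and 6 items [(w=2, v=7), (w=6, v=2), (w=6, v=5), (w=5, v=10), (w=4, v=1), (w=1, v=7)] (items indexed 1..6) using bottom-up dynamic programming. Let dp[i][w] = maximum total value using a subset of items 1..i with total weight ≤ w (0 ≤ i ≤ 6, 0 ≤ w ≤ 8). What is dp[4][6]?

10

i\w   0   1   2   3   4   5   6   7   8
  0   0   0   0   0   0   0   0   0   0
  1   0   0   7   7   7   7   7   7   7
  2   0   0   7   7   7   7   7   7   9
  3   0   0   7   7   7   7   7   7  12
  4   0   0   7   7   7  10  10  17  17
  5   0   0   7   7   7  10  10  17  17
  6   0   7   7  14  14  14  17  17  24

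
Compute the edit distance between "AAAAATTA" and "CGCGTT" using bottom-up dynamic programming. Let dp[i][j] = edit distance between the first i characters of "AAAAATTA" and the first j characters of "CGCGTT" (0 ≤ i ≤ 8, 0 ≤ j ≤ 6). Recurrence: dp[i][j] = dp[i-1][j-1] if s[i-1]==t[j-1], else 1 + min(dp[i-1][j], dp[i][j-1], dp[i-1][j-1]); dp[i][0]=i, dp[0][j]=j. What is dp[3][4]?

4

   ''  C  G  C  G  T  T
''  0  1  2  3  4  5  6
 A  1  1  2  3  4  5  6
 A  2  2  2  3  4  5  6
 A  3  3  3  3  4  5  6
 A  4  4  4  4  4  5  6
 A  5  5  5  5  5  5  6
 T  6  6  6  6  6  5  5
 T  7  7  7  7  7  6  5
 A  8  8  8  8  8  7  6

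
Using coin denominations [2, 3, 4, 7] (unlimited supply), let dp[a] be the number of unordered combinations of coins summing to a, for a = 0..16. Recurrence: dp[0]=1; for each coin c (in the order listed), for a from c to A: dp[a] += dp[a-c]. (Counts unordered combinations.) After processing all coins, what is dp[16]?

14

after  coin     0     1     2     3     4     5     6     7     8     9    10    11    12    13    14    15    16
          2     1     0     1     0     1     0     1     0     1     0     1     0     1     0     1     0     1
          3     1     0     1     1     1     1     2     1     2     2     2     2     3     2     3     3     3
          4     1     0     1     1     2     1     3     2     4     3     5     4     7     5     8     7    10
          7     1     0     1     1     2     1     3     3     4     4     6     6     8     8    11    11    14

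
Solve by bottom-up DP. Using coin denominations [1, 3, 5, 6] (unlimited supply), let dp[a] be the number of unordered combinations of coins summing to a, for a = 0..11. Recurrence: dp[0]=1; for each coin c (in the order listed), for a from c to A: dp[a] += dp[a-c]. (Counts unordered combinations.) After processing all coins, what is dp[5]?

3

after  coin     0     1     2     3     4     5     6     7     8     9    10    11
          1     1     1     1     1     1     1     1     1     1     1     1     1
          3     1     1     1     2     2     2     3     3     3     4     4     4
          5     1     1     1     2     2     3     4     4     5     6     7     8
          6     1     1     1     2     2     3     5     5     6     8     9    11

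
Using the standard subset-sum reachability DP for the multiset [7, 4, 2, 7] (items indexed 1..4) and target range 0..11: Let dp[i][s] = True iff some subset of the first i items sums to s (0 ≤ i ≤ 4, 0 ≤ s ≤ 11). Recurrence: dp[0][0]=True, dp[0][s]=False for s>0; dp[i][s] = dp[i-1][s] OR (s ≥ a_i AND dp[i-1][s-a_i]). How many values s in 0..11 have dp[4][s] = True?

i\s   0   1   2   3   4   5   6   7   8   9  10  11
  0   T   F   F   F   F   F   F   F   F   F   F   F
  1   T   F   F   F   F   F   F   T   F   F   F   F
  2   T   F   F   F   T   F   F   T   F   F   F   T
  3   T   F   T   F   T   F   T   T   F   T   F   T
  4   T   F   T   F   T   F   T   T   F   T   F   T

7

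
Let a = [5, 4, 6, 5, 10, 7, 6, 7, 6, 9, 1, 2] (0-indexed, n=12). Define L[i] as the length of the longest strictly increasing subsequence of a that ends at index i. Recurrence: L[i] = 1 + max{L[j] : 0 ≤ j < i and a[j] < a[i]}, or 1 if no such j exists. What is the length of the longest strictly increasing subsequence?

   i    0    1    2    3    4    5    6    7    8    9   10   11
a[i]    5    4    6    5   10    7    6    7    6    9    1    2
L[i]    1    1    2    2    3    3    3    4    3    5    1    2

5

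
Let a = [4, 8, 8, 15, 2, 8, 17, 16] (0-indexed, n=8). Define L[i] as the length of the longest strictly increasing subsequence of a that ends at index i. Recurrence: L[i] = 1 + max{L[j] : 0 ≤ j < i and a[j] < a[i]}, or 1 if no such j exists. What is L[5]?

2

   i    0    1    2    3    4    5    6    7
a[i]    4    8    8   15    2    8   17   16
L[i]    1    2    2    3    1    2    4    4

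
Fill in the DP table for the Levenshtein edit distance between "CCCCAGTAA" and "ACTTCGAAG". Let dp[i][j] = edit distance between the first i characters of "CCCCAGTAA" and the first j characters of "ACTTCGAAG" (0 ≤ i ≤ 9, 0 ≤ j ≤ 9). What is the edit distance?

   ''  A  C  T  T  C  G  A  A  G
''  0  1  2  3  4  5  6  7  8  9
 C  1  1  1  2  3  4  5  6  7  8
 C  2  2  1  2  3  3  4  5  6  7
 C  3  3  2  2  3  3  4  5  6  7
 C  4  4  3  3  3  3  4  5  6  7
 A  5  4  4  4  4  4  4  4  5  6
 G  6  5  5  5  5  5  4  5  5  5
 T  7  6  6  5  5  6  5  5  6  6
 A  8  7  7  6  6  6  6  5  5  6
 A  9  8  8  7  7  7  7  6  5  6

6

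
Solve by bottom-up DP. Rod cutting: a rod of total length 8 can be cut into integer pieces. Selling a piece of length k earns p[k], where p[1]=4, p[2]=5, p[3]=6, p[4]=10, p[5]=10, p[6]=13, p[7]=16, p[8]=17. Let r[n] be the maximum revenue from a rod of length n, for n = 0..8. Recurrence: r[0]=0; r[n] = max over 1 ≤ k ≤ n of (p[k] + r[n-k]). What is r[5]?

20

   n    0    1    2    3    4    5    6    7    8
r[n]    0    4    8   12   16   20   24   28   32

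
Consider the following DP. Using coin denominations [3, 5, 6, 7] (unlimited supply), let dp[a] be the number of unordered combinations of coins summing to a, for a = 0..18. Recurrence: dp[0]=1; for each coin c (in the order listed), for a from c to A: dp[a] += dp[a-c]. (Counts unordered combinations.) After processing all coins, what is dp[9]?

2

after  coin     0     1     2     3     4     5     6     7     8     9    10    11    12    13    14    15    16    17    18
          3     1     0     0     1     0     0     1     0     0     1     0     0     1     0     0     1     0     0     1
          5     1     0     0     1     0     1     1     0     1     1     1     1     1     1     1     2     1     1     2
          6     1     0     0     1     0     1     2     0     1     2     1     2     3     1     2     4     2     3     5
          7     1     0     0     1     0     1     2     1     1     2     2     2     4     3     3     5     4     5     7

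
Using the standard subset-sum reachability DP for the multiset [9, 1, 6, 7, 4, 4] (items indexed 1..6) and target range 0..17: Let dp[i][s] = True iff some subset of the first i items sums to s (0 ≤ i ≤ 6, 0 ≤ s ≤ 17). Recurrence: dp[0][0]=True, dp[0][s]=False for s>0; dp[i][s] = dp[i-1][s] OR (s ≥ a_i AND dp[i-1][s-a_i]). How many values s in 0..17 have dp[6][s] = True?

i\s   0   1   2   3   4   5   6   7   8   9  10  11  12  13  14  15  16  17
  0   T   F   F   F   F   F   F   F   F   F   F   F   F   F   F   F   F   F
  1   T   F   F   F   F   F   F   F   F   T   F   F   F   F   F   F   F   F
  2   T   T   F   F   F   F   F   F   F   T   T   F   F   F   F   F   F   F
  3   T   T   F   F   F   F   T   T   F   T   T   F   F   F   F   T   T   F
  4   T   T   F   F   F   F   T   T   T   T   T   F   F   T   T   T   T   T
  5   T   T   F   F   T   T   T   T   T   T   T   T   T   T   T   T   T   T
  6   T   T   F   F   T   T   T   T   T   T   T   T   T   T   T   T   T   T

16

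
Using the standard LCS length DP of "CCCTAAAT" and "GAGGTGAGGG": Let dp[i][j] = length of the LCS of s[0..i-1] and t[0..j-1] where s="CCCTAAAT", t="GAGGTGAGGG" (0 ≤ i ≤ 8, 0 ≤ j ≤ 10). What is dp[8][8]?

2

   ''  G  A  G  G  T  G  A  G  G  G
''  0  0  0  0  0  0  0  0  0  0  0
 C  0  0  0  0  0  0  0  0  0  0  0
 C  0  0  0  0  0  0  0  0  0  0  0
 C  0  0  0  0  0  0  0  0  0  0  0
 T  0  0  0  0  0  1  1  1  1  1  1
 A  0  0  1  1  1  1  1  2  2  2  2
 A  0  0  1  1  1  1  1  2  2  2  2
 A  0  0  1  1  1  1  1  2  2  2  2
 T  0  0  1  1  1  2  2  2  2  2  2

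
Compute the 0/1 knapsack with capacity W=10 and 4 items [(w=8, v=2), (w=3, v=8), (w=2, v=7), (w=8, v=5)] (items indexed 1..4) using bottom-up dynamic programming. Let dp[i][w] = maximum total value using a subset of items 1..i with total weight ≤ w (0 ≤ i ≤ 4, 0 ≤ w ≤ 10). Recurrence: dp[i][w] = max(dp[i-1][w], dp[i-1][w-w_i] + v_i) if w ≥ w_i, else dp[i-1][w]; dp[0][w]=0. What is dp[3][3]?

8

i\w   0   1   2   3   4   5   6   7   8   9  10
  0   0   0   0   0   0   0   0   0   0   0   0
  1   0   0   0   0   0   0   0   0   2   2   2
  2   0   0   0   8   8   8   8   8   8   8   8
  3   0   0   7   8   8  15  15  15  15  15  15
  4   0   0   7   8   8  15  15  15  15  15  15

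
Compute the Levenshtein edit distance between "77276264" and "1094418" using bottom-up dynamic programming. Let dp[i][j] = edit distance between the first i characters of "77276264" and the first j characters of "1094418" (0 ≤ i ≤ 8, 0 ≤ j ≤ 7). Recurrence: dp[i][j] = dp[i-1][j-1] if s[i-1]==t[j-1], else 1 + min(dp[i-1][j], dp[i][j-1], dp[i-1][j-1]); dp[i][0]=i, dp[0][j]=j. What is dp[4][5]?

   ''  1  0  9  4  4  1  8
''  0  1  2  3  4  5  6  7
 7  1  1  2  3  4  5  6  7
 7  2  2  2  3  4  5  6  7
 2  3  3  3  3  4  5  6  7
 7  4  4  4  4  4  5  6  7
 6  5  5  5  5  5  5  6  7
 2  6  6  6  6  6  6  6  7
 6  7  7  7  7  7  7  7  7
 4  8  8  8  8  7  7  8  8

5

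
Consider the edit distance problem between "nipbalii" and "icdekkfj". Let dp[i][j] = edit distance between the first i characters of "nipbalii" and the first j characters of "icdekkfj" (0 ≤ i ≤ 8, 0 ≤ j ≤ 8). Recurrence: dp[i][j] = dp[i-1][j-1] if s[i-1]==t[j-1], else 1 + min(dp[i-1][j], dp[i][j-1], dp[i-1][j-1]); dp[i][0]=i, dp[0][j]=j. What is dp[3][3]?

3

   ''  i  c  d  e  k  k  f  j
''  0  1  2  3  4  5  6  7  8
 n  1  1  2  3  4  5  6  7  8
 i  2  1  2  3  4  5  6  7  8
 p  3  2  2  3  4  5  6  7  8
 b  4  3  3  3  4  5  6  7  8
 a  5  4  4  4  4  5  6  7  8
 l  6  5  5  5  5  5  6  7  8
 i  7  6  6  6  6  6  6  7  8
 i  8  7  7  7  7  7  7  7  8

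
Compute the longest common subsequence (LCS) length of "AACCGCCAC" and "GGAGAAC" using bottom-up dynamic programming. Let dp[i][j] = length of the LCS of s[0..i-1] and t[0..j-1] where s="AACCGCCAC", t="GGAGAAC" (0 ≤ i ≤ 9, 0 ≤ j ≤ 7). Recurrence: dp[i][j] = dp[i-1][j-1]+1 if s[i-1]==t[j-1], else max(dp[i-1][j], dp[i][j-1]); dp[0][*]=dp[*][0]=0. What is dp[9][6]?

3

   ''  G  G  A  G  A  A  C
''  0  0  0  0  0  0  0  0
 A  0  0  0  1  1  1  1  1
 A  0  0  0  1  1  2  2  2
 C  0  0  0  1  1  2  2  3
 C  0  0  0  1  1  2  2  3
 G  0  1  1  1  2  2  2  3
 C  0  1  1  1  2  2  2  3
 C  0  1  1  1  2  2  2  3
 A  0  1  1  2  2  3  3  3
 C  0  1  1  2  2  3  3  4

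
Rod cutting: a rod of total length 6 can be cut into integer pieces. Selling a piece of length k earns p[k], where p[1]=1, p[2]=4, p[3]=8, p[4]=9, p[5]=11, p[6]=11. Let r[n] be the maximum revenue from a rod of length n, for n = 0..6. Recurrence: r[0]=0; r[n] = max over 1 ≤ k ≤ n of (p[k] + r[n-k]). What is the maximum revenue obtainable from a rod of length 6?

   n    0    1    2    3    4    5    6
r[n]    0    1    4    8    9   12   16

16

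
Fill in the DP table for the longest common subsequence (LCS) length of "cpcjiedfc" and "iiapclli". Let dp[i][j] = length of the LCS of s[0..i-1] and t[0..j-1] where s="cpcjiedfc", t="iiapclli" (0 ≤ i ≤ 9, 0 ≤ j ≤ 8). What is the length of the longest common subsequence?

   ''  i  i  a  p  c  l  l  i
''  0  0  0  0  0  0  0  0  0
 c  0  0  0  0  0  1  1  1  1
 p  0  0  0  0  1  1  1  1  1
 c  0  0  0  0  1  2  2  2  2
 j  0  0  0  0  1  2  2  2  2
 i  0  1  1  1  1  2  2  2  3
 e  0  1  1  1  1  2  2  2  3
 d  0  1  1  1  1  2  2  2  3
 f  0  1  1  1  1  2  2  2  3
 c  0  1  1  1  1  2  2  2  3

3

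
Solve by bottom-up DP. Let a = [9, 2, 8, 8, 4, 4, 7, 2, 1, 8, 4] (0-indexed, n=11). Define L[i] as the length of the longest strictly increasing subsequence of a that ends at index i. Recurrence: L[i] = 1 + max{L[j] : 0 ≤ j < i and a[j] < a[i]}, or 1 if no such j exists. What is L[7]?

   i    0    1    2    3    4    5    6    7    8    9   10
a[i]    9    2    8    8    4    4    7    2    1    8    4
L[i]    1    1    2    2    2    2    3    1    1    4    2

1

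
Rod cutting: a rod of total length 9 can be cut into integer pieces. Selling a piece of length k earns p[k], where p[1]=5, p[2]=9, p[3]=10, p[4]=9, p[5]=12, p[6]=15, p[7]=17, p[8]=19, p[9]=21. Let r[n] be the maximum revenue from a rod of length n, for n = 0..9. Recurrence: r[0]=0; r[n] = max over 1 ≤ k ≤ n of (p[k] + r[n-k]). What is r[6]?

30

   n    0    1    2    3    4    5    6    7    8    9
r[n]    0    5   10   15   20   25   30   35   40   45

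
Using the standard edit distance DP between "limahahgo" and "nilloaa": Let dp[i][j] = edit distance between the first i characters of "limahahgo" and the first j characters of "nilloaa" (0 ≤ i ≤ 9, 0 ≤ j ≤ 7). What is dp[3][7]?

6

   ''  n  i  l  l  o  a  a
''  0  1  2  3  4  5  6  7
 l  1  1  2  2  3  4  5  6
 i  2  2  1  2  3  4  5  6
 m  3  3  2  2  3  4  5  6
 a  4  4  3  3  3  4  4  5
 h  5  5  4  4  4  4  5  5
 a  6  6  5  5  5  5  4  5
 h  7  7  6  6  6  6  5  5
 g  8  8  7  7  7  7  6  6
 o  9  9  8  8  8  7  7  7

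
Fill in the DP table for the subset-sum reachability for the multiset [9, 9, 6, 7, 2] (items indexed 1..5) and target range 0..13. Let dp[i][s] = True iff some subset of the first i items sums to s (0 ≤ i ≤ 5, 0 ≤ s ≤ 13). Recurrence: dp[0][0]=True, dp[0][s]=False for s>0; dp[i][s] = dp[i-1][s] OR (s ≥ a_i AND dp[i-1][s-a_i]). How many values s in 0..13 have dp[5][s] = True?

8

i\s   0   1   2   3   4   5   6   7   8   9  10  11  12  13
  0   T   F   F   F   F   F   F   F   F   F   F   F   F   F
  1   T   F   F   F   F   F   F   F   F   T   F   F   F   F
  2   T   F   F   F   F   F   F   F   F   T   F   F   F   F
  3   T   F   F   F   F   F   T   F   F   T   F   F   F   F
  4   T   F   F   F   F   F   T   T   F   T   F   F   F   T
  5   T   F   T   F   F   F   T   T   T   T   F   T   F   T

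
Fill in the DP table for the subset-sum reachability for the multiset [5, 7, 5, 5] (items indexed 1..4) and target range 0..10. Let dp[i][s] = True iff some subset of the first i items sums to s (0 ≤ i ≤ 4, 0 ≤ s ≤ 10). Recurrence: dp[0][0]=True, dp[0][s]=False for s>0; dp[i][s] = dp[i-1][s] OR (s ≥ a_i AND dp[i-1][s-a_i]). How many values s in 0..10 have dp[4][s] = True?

i\s   0   1   2   3   4   5   6   7   8   9  10
  0   T   F   F   F   F   F   F   F   F   F   F
  1   T   F   F   F   F   T   F   F   F   F   F
  2   T   F   F   F   F   T   F   T   F   F   F
  3   T   F   F   F   F   T   F   T   F   F   T
  4   T   F   F   F   F   T   F   T   F   F   T

4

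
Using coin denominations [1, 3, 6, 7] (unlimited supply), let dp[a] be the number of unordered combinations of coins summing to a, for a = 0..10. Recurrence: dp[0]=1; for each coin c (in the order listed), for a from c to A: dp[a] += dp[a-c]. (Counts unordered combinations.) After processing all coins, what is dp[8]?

5

after  coin     0     1     2     3     4     5     6     7     8     9    10
          1     1     1     1     1     1     1     1     1     1     1     1
          3     1     1     1     2     2     2     3     3     3     4     4
          6     1     1     1     2     2     2     4     4     4     6     6
          7     1     1     1     2     2     2     4     5     5     7     8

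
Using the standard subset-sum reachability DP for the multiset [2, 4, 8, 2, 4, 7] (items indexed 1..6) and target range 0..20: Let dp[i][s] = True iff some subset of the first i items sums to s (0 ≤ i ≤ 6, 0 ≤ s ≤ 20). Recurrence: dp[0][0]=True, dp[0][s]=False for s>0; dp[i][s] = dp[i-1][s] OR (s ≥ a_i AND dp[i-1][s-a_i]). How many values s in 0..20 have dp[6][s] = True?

i\s   0   1   2   3   4   5   6   7   8   9  10  11  12  13  14  15  16  17  18  19  20
  0   T   F   F   F   F   F   F   F   F   F   F   F   F   F   F   F   F   F   F   F   F
  1   T   F   T   F   F   F   F   F   F   F   F   F   F   F   F   F   F   F   F   F   F
  2   T   F   T   F   T   F   T   F   F   F   F   F   F   F   F   F   F   F   F   F   F
  3   T   F   T   F   T   F   T   F   T   F   T   F   T   F   T   F   F   F   F   F   F
  4   T   F   T   F   T   F   T   F   T   F   T   F   T   F   T   F   T   F   F   F   F
  5   T   F   T   F   T   F   T   F   T   F   T   F   T   F   T   F   T   F   T   F   T
  6   T   F   T   F   T   F   T   T   T   T   T   T   T   T   T   T   T   T   T   T   T

18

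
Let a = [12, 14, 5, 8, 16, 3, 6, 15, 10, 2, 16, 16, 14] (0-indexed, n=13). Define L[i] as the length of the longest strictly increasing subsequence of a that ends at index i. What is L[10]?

   i    0    1    2    3    4    5    6    7    8    9   10   11   12
a[i]   12   14    5    8   16    3    6   15   10    2   16   16   14
L[i]    1    2    1    2    3    1    2    3    3    1    4    4    4

4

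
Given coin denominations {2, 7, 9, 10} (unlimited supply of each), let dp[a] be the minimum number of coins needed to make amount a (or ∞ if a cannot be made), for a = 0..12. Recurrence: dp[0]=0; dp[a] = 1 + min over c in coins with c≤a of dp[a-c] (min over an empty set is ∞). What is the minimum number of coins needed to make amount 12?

2

 a  0  1  2  3  4  5  6  7  8  9 10 11 12
dp  0  -  1  -  2  -  3  1  4  1  1  2  2
(- denotes ∞ / unreachable)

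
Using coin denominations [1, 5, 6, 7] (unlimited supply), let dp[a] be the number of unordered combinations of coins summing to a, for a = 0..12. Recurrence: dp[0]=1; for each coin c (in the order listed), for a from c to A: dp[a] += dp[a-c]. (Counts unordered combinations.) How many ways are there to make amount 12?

8

after  coin     0     1     2     3     4     5     6     7     8     9    10    11    12
          1     1     1     1     1     1     1     1     1     1     1     1     1     1
          5     1     1     1     1     1     2     2     2     2     2     3     3     3
          6     1     1     1     1     1     2     3     3     3     3     4     5     6
          7     1     1     1     1     1     2     3     4     4     4     5     6     8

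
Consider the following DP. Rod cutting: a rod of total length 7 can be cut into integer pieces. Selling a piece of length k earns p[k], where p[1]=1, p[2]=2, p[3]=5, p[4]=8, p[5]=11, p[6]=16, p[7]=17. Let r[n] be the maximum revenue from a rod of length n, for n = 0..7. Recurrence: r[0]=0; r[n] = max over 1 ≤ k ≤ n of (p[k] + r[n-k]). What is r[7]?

   n    0    1    2    3    4    5    6    7
r[n]    0    1    2    5    8   11   16   17

17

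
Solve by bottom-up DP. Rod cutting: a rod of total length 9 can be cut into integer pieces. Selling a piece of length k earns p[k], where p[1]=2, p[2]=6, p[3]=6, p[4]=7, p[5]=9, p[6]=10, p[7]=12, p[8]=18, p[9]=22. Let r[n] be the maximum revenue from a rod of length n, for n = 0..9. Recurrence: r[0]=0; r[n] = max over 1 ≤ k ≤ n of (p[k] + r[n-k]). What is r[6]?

18

   n    0    1    2    3    4    5    6    7    8    9
r[n]    0    2    6    8   12   14   18   20   24   26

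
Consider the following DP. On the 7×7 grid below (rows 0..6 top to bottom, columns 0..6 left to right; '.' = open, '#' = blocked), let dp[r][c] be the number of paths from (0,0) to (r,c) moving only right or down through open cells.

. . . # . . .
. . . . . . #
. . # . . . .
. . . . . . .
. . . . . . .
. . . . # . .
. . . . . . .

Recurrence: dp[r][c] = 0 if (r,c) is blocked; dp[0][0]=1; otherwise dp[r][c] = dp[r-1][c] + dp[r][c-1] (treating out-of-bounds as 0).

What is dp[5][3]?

r\c   0   1   2   3   4   5   6
  0   1   1   1   0   0   0   0
  1   1   2   3   3   3   3   0
  2   1   3   0   3   6   9   9
  3   1   4   4   7  13  22  31
  4   1   5   9  16  29  51  82
  5   1   6  15  31   0  51 133
  6   1   7  22  53  53 104 237

31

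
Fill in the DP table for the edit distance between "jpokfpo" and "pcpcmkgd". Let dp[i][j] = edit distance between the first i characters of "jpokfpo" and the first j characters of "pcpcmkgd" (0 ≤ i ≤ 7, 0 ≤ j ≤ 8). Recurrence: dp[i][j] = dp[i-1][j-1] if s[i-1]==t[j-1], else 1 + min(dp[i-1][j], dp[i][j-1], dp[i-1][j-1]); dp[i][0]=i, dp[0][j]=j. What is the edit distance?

   ''  p  c  p  c  m  k  g  d
''  0  1  2  3  4  5  6  7  8
 j  1  1  2  3  4  5  6  7  8
 p  2  1  2  2  3  4  5  6  7
 o  3  2  2  3  3  4  5  6  7
 k  4  3  3  3  4  4  4  5  6
 f  5  4  4  4  4  5  5  5  6
 p  6  5  5  4  5  5  6  6  6
 o  7  6  6  5  5  6  6  7  7

7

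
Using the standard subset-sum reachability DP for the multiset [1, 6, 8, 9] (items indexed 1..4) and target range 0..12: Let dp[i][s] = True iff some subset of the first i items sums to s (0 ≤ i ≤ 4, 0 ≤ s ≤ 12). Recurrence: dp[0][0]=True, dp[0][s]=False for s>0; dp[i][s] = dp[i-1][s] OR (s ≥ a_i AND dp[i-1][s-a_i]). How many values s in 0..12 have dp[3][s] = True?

6

i\s   0   1   2   3   4   5   6   7   8   9  10  11  12
  0   T   F   F   F   F   F   F   F   F   F   F   F   F
  1   T   T   F   F   F   F   F   F   F   F   F   F   F
  2   T   T   F   F   F   F   T   T   F   F   F   F   F
  3   T   T   F   F   F   F   T   T   T   T   F   F   F
  4   T   T   F   F   F   F   T   T   T   T   T   F   F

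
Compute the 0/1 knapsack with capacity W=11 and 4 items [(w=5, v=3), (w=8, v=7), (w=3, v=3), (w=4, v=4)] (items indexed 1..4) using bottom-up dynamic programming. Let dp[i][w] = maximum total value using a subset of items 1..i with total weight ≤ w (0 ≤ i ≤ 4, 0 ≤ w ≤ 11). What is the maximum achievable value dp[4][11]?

i\w   0   1   2   3   4   5   6   7   8   9  10  11
  0   0   0   0   0   0   0   0   0   0   0   0   0
  1   0   0   0   0   0   3   3   3   3   3   3   3
  2   0   0   0   0   0   3   3   3   7   7   7   7
  3   0   0   0   3   3   3   3   3   7   7   7  10
  4   0   0   0   3   4   4   4   7   7   7   7  10

10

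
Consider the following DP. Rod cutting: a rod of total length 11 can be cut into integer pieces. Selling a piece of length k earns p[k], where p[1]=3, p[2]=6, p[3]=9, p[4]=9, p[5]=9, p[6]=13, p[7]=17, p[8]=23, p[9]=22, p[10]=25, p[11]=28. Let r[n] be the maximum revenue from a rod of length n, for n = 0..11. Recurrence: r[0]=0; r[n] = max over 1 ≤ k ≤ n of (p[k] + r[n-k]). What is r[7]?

   n    0    1    2    3    4    5    6    7    8    9   10   11
r[n]    0    3    6    9   12   15   18   21   24   27   30   33

21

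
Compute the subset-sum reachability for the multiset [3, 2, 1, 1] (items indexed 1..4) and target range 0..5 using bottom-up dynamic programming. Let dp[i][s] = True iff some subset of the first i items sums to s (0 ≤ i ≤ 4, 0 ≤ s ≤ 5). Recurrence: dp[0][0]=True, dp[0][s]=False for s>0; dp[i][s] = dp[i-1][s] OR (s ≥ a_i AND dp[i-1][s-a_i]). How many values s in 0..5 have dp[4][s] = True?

6

i\s   0   1   2   3   4   5
  0   T   F   F   F   F   F
  1   T   F   F   T   F   F
  2   T   F   T   T   F   T
  3   T   T   T   T   T   T
  4   T   T   T   T   T   T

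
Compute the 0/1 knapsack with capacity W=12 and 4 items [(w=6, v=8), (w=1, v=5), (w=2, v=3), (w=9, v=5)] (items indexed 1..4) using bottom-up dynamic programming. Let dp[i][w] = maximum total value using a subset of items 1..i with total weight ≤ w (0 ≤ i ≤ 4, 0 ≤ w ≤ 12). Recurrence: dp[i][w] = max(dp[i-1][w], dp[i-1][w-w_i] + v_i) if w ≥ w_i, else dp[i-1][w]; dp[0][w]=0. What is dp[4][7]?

13

i\w   0   1   2   3   4   5   6   7   8   9  10  11  12
  0   0   0   0   0   0   0   0   0   0   0   0   0   0
  1   0   0   0   0   0   0   8   8   8   8   8   8   8
  2   0   5   5   5   5   5   8  13  13  13  13  13  13
  3   0   5   5   8   8   8   8  13  13  16  16  16  16
  4   0   5   5   8   8   8   8  13  13  16  16  16  16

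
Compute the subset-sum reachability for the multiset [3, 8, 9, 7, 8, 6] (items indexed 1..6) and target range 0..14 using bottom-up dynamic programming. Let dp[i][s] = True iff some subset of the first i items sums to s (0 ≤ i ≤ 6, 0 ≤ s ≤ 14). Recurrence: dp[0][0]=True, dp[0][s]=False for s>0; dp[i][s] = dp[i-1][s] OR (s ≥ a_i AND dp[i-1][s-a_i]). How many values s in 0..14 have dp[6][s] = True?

i\s   0   1   2   3   4   5   6   7   8   9  10  11  12  13  14
  0   T   F   F   F   F   F   F   F   F   F   F   F   F   F   F
  1   T   F   F   T   F   F   F   F   F   F   F   F   F   F   F
  2   T   F   F   T   F   F   F   F   T   F   F   T   F   F   F
  3   T   F   F   T   F   F   F   F   T   T   F   T   T   F   F
  4   T   F   F   T   F   F   F   T   T   T   T   T   T   F   F
  5   T   F   F   T   F   F   F   T   T   T   T   T   T   F   F
  6   T   F   F   T   F   F   T   T   T   T   T   T   T   T   T

11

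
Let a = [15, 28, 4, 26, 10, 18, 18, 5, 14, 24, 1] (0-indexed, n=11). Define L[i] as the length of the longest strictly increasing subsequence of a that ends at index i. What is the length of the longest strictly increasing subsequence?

4

   i    0    1    2    3    4    5    6    7    8    9   10
a[i]   15   28    4   26   10   18   18    5   14   24    1
L[i]    1    2    1    2    2    3    3    2    3    4    1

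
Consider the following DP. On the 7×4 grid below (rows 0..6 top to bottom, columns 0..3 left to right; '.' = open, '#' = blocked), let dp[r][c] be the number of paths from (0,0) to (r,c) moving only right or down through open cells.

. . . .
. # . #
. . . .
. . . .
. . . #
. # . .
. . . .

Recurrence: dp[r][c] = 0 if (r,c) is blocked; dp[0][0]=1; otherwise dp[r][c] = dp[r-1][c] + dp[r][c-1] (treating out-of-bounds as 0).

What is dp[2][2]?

r\c   0   1   2   3
  0   1   1   1   1
  1   1   0   1   0
  2   1   1   2   2
  3   1   2   4   6
  4   1   3   7   0
  5   1   0   7   7
  6   1   1   8  15

2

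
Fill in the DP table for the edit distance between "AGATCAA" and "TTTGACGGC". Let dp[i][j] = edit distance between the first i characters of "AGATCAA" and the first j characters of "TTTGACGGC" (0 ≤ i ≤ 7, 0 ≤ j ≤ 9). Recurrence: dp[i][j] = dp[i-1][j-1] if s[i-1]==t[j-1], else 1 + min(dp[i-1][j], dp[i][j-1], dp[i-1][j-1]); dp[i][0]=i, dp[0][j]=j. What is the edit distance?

   ''  T  T  T  G  A  C  G  G  C
''  0  1  2  3  4  5  6  7  8  9
 A  1  1  2  3  4  4  5  6  7  8
 G  2  2  2  3  3  4  5  5  6  7
 A  3  3  3  3  4  3  4  5  6  7
 T  4  3  3  3  4  4  4  5  6  7
 C  5  4  4  4  4  5  4  5  6  6
 A  6  5  5  5  5  4  5  5  6  7
 A  7  6  6  6  6  5  5  6  6  7

7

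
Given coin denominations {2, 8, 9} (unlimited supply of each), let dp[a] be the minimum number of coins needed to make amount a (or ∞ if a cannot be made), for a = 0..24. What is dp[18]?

 a  0  1  2  3  4  5  6  7  8  9 10 11 12 13 14 15 16 17 18 19 20 21 22 23 24
dp  0  -  1  -  2  -  3  -  1  1  2  2  3  3  4  4  2  2  2  3  3  4  4  5  3
(- denotes ∞ / unreachable)

2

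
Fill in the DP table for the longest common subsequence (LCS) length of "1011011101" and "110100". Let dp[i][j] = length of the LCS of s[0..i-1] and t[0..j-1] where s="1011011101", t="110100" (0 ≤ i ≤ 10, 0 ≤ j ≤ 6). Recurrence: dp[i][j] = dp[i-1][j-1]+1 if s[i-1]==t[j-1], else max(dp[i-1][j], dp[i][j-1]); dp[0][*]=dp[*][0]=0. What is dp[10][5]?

5

   ''  1  1  0  1  0  0
''  0  0  0  0  0  0  0
 1  0  1  1  1  1  1  1
 0  0  1  1  2  2  2  2
 1  0  1  2  2  3  3  3
 1  0  1  2  2  3  3  3
 0  0  1  2  3  3  4  4
 1  0  1  2  3  4  4  4
 1  0  1  2  3  4  4  4
 1  0  1  2  3  4  4  4
 0  0  1  2  3  4  5  5
 1  0  1  2  3  4  5  5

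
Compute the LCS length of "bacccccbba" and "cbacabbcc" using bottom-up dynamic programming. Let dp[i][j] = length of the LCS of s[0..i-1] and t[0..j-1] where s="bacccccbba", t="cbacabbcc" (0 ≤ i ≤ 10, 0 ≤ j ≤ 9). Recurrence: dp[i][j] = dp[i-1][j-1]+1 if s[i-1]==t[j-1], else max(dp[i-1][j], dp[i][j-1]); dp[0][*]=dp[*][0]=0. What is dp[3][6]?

3

   ''  c  b  a  c  a  b  b  c  c
''  0  0  0  0  0  0  0  0  0  0
 b  0  0  1  1  1  1  1  1  1  1
 a  0  0  1  2  2  2  2  2  2  2
 c  0  1  1  2  3  3  3  3  3  3
 c  0  1  1  2  3  3  3  3  4  4
 c  0  1  1  2  3  3  3  3  4  5
 c  0  1  1  2  3  3  3  3  4  5
 c  0  1  1  2  3  3  3  3  4  5
 b  0  1  2  2  3  3  4  4  4  5
 b  0  1  2  2  3  3  4  5  5  5
 a  0  1  2  3  3  4  4  5  5  5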